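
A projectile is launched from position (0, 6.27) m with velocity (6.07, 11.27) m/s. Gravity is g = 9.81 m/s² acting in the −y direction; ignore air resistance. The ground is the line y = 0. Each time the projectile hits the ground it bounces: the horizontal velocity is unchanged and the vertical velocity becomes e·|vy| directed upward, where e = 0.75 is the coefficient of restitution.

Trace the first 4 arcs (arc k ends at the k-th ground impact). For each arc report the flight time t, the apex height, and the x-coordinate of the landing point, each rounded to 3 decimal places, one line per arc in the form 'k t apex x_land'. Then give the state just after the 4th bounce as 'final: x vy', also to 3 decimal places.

Arc 1: start y=6.270, vy=11.270 → t=2.761, apex=12.744, x_land=16.757, impact vy=-15.812
  bounce: vy ← 0.75·15.812 = 11.859
Arc 2: start y=0.000, vy=11.859 → t=2.418, apex=7.168, x_land=31.433, impact vy=-11.859
  bounce: vy ← 0.75·11.859 = 8.894
Arc 3: start y=0.000, vy=8.894 → t=1.813, apex=4.032, x_land=42.440, impact vy=-8.894
  bounce: vy ← 0.75·8.894 = 6.671
Arc 4: start y=0.000, vy=6.671 → t=1.360, apex=2.268, x_land=50.696, impact vy=-6.671
  bounce: vy ← 0.75·6.671 = 5.003

1 2.761 12.744 16.757
2 2.418 7.168 31.433
3 1.813 4.032 42.440
4 1.360 2.268 50.696
final: 50.696 5.003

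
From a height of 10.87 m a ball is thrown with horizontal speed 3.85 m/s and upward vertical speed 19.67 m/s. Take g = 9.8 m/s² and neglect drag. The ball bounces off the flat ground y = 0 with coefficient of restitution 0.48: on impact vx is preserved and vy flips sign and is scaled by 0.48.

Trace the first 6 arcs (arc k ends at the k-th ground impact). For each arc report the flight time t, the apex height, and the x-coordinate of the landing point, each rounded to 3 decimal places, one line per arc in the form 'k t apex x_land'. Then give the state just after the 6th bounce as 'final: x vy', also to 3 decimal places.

1 4.507 30.610 17.350
2 2.399 7.053 26.588
3 1.152 1.625 31.022
4 0.553 0.374 33.150
5 0.265 0.086 34.172
6 0.127 0.020 34.662
final: 34.662 0.300

Arc 1: start y=10.870, vy=19.670 → t=4.507, apex=30.610, x_land=17.350, impact vy=-24.494
  bounce: vy ← 0.48·24.494 = 11.757
Arc 2: start y=0.000, vy=11.757 → t=2.399, apex=7.053, x_land=26.588, impact vy=-11.757
  bounce: vy ← 0.48·11.757 = 5.643
Arc 3: start y=0.000, vy=5.643 → t=1.152, apex=1.625, x_land=31.022, impact vy=-5.643
  bounce: vy ← 0.48·5.643 = 2.709
Arc 4: start y=0.000, vy=2.709 → t=0.553, apex=0.374, x_land=33.150, impact vy=-2.709
  bounce: vy ← 0.48·2.709 = 1.300
Arc 5: start y=0.000, vy=1.300 → t=0.265, apex=0.086, x_land=34.172, impact vy=-1.300
  bounce: vy ← 0.48·1.300 = 0.624
Arc 6: start y=0.000, vy=0.624 → t=0.127, apex=0.020, x_land=34.662, impact vy=-0.624
  bounce: vy ← 0.48·0.624 = 0.300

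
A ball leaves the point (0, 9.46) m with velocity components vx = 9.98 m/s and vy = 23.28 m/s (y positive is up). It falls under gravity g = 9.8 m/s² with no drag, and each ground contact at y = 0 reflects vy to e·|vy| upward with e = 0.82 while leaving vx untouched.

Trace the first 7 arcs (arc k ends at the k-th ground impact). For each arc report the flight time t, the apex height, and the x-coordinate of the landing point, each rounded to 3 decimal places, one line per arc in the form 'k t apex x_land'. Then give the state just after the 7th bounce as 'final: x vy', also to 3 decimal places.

Arc 1: start y=9.460, vy=23.280 → t=5.128, apex=37.111, x_land=51.173, impact vy=-26.970
  bounce: vy ← 0.82·26.970 = 22.115
Arc 2: start y=0.000, vy=22.115 → t=4.513, apex=24.953, x_land=96.216, impact vy=-22.115
  bounce: vy ← 0.82·22.115 = 18.135
Arc 3: start y=0.000, vy=18.135 → t=3.701, apex=16.779, x_land=133.151, impact vy=-18.135
  bounce: vy ← 0.82·18.135 = 14.870
Arc 4: start y=0.000, vy=14.870 → t=3.035, apex=11.282, x_land=163.438, impact vy=-14.870
  bounce: vy ← 0.82·14.870 = 12.194
Arc 5: start y=0.000, vy=12.194 → t=2.489, apex=7.586, x_land=188.273, impact vy=-12.194
  bounce: vy ← 0.82·12.194 = 9.999
Arc 6: start y=0.000, vy=9.999 → t=2.041, apex=5.101, x_land=208.638, impact vy=-9.999
  bounce: vy ← 0.82·9.999 = 8.199
Arc 7: start y=0.000, vy=8.199 → t=1.673, apex=3.430, x_land=225.337, impact vy=-8.199
  bounce: vy ← 0.82·8.199 = 6.723

1 5.128 37.111 51.173
2 4.513 24.953 96.216
3 3.701 16.779 133.151
4 3.035 11.282 163.438
5 2.489 7.586 188.273
6 2.041 5.101 208.638
7 1.673 3.430 225.337
final: 225.337 6.723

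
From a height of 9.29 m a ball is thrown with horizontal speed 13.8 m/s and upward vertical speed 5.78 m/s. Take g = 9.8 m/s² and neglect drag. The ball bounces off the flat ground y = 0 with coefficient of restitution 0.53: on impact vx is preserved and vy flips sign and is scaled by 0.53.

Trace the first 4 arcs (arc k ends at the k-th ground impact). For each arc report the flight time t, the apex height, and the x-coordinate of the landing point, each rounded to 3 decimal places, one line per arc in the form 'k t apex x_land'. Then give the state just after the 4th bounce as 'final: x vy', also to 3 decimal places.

1 2.088 10.995 28.811
2 1.588 3.088 50.722
3 0.842 0.868 62.335
4 0.446 0.244 68.490
final: 68.490 1.158

Arc 1: start y=9.290, vy=5.780 → t=2.088, apex=10.995, x_land=28.811, impact vy=-14.680
  bounce: vy ← 0.53·14.680 = 7.780
Arc 2: start y=0.000, vy=7.780 → t=1.588, apex=3.088, x_land=50.722, impact vy=-7.780
  bounce: vy ← 0.53·7.780 = 4.124
Arc 3: start y=0.000, vy=4.124 → t=0.842, apex=0.868, x_land=62.335, impact vy=-4.124
  bounce: vy ← 0.53·4.124 = 2.185
Arc 4: start y=0.000, vy=2.185 → t=0.446, apex=0.244, x_land=68.490, impact vy=-2.185
  bounce: vy ← 0.53·2.185 = 1.158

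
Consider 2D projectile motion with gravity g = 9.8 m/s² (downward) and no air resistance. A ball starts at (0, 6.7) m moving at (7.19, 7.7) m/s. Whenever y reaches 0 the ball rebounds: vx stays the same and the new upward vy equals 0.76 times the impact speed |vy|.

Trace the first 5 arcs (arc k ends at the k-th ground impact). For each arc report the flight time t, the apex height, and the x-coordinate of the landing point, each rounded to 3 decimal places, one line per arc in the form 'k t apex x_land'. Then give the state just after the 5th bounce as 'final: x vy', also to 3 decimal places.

Arc 1: start y=6.700, vy=7.700 → t=2.195, apex=9.725, x_land=15.778, impact vy=-13.806
  bounce: vy ← 0.76·13.806 = 10.493
Arc 2: start y=0.000, vy=10.493 → t=2.141, apex=5.617, x_land=31.175, impact vy=-10.493
  bounce: vy ← 0.76·10.493 = 7.974
Arc 3: start y=0.000, vy=7.974 → t=1.627, apex=3.244, x_land=42.876, impact vy=-7.974
  bounce: vy ← 0.76·7.974 = 6.061
Arc 4: start y=0.000, vy=6.061 → t=1.237, apex=1.874, x_land=51.769, impact vy=-6.061
  bounce: vy ← 0.76·6.061 = 4.606
Arc 5: start y=0.000, vy=4.606 → t=0.940, apex=1.082, x_land=58.528, impact vy=-4.606
  bounce: vy ← 0.76·4.606 = 3.501

1 2.195 9.725 15.778
2 2.141 5.617 31.175
3 1.627 3.244 42.876
4 1.237 1.874 51.769
5 0.940 1.082 58.528
final: 58.528 3.501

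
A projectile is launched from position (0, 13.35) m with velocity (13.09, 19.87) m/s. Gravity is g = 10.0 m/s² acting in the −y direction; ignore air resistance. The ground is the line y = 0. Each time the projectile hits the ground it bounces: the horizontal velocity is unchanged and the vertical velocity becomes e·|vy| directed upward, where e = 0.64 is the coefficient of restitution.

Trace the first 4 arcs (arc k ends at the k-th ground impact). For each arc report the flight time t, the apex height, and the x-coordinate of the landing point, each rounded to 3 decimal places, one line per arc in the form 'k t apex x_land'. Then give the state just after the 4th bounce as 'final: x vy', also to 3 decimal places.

Arc 1: start y=13.350, vy=19.870 → t=4.560, apex=33.091, x_land=59.685, impact vy=-25.726
  bounce: vy ← 0.64·25.726 = 16.465
Arc 2: start y=0.000, vy=16.465 → t=3.293, apex=13.554, x_land=102.789, impact vy=-16.465
  bounce: vy ← 0.64·16.465 = 10.537
Arc 3: start y=0.000, vy=10.537 → t=2.107, apex=5.552, x_land=130.376, impact vy=-10.537
  bounce: vy ← 0.64·10.537 = 6.744
Arc 4: start y=0.000, vy=6.744 → t=1.349, apex=2.274, x_land=148.031, impact vy=-6.744
  bounce: vy ← 0.64·6.744 = 4.316

1 4.560 33.091 59.685
2 3.293 13.554 102.789
3 2.107 5.552 130.376
4 1.349 2.274 148.031
final: 148.031 4.316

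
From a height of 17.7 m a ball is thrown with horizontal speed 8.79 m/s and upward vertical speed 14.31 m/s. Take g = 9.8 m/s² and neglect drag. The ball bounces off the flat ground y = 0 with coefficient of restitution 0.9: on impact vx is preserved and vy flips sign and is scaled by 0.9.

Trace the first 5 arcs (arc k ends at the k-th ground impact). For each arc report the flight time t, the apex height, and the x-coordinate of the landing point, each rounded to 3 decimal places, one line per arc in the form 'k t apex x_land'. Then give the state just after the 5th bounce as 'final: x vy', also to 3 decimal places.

1 3.857 28.148 33.903
2 4.314 22.800 71.824
3 3.883 18.468 105.953
4 3.494 14.959 136.670
5 3.145 12.117 164.315
final: 164.315 13.870

Arc 1: start y=17.700, vy=14.310 → t=3.857, apex=28.148, x_land=33.903, impact vy=-23.488
  bounce: vy ← 0.9·23.488 = 21.139
Arc 2: start y=0.000, vy=21.139 → t=4.314, apex=22.800, x_land=71.824, impact vy=-21.139
  bounce: vy ← 0.9·21.139 = 19.025
Arc 3: start y=0.000, vy=19.025 → t=3.883, apex=18.468, x_land=105.953, impact vy=-19.025
  bounce: vy ← 0.9·19.025 = 17.123
Arc 4: start y=0.000, vy=17.123 → t=3.494, apex=14.959, x_land=136.670, impact vy=-17.123
  bounce: vy ← 0.9·17.123 = 15.411
Arc 5: start y=0.000, vy=15.411 → t=3.145, apex=12.117, x_land=164.315, impact vy=-15.411
  bounce: vy ← 0.9·15.411 = 13.870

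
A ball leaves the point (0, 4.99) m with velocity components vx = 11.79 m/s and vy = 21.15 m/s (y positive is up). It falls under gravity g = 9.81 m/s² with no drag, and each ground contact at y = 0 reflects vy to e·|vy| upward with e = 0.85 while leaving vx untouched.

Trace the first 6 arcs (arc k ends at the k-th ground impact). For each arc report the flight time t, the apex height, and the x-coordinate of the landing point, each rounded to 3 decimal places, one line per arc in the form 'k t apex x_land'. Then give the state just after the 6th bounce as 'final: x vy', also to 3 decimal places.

1 4.536 27.789 53.482
2 4.046 20.078 101.189
3 3.439 14.506 141.740
4 2.924 10.481 176.208
5 2.485 7.572 205.506
6 2.112 5.471 230.409
final: 230.409 8.806

Arc 1: start y=4.990, vy=21.150 → t=4.536, apex=27.789, x_land=53.482, impact vy=-23.350
  bounce: vy ← 0.85·23.350 = 19.848
Arc 2: start y=0.000, vy=19.848 → t=4.046, apex=20.078, x_land=101.189, impact vy=-19.848
  bounce: vy ← 0.85·19.848 = 16.870
Arc 3: start y=0.000, vy=16.870 → t=3.439, apex=14.506, x_land=141.740, impact vy=-16.870
  bounce: vy ← 0.85·16.870 = 14.340
Arc 4: start y=0.000, vy=14.340 → t=2.924, apex=10.481, x_land=176.208, impact vy=-14.340
  bounce: vy ← 0.85·14.340 = 12.189
Arc 5: start y=0.000, vy=12.189 → t=2.485, apex=7.572, x_land=205.506, impact vy=-12.189
  bounce: vy ← 0.85·12.189 = 10.361
Arc 6: start y=0.000, vy=10.361 → t=2.112, apex=5.471, x_land=230.409, impact vy=-10.361
  bounce: vy ← 0.85·10.361 = 8.806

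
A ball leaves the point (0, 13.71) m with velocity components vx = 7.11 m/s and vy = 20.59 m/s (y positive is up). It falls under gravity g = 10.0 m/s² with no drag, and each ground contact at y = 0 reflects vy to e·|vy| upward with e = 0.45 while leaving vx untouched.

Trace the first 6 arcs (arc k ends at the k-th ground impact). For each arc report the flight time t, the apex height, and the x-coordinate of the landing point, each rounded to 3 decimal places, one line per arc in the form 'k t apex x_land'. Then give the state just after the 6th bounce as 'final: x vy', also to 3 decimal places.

Arc 1: start y=13.710, vy=20.590 → t=4.701, apex=34.907, x_land=33.426, impact vy=-26.422
  bounce: vy ← 0.45·26.422 = 11.890
Arc 2: start y=0.000, vy=11.890 → t=2.378, apex=7.069, x_land=50.334, impact vy=-11.890
  bounce: vy ← 0.45·11.890 = 5.351
Arc 3: start y=0.000, vy=5.351 → t=1.070, apex=1.431, x_land=57.942, impact vy=-5.351
  bounce: vy ← 0.45·5.351 = 2.408
Arc 4: start y=0.000, vy=2.408 → t=0.482, apex=0.290, x_land=61.366, impact vy=-2.408
  bounce: vy ← 0.45·2.408 = 1.083
Arc 5: start y=0.000, vy=1.083 → t=0.217, apex=0.059, x_land=62.907, impact vy=-1.083
  bounce: vy ← 0.45·1.083 = 0.488
Arc 6: start y=0.000, vy=0.488 → t=0.098, apex=0.012, x_land=63.600, impact vy=-0.488
  bounce: vy ← 0.45·0.488 = 0.219

1 4.701 34.907 33.426
2 2.378 7.069 50.334
3 1.070 1.431 57.942
4 0.482 0.290 61.366
5 0.217 0.059 62.907
6 0.098 0.012 63.600
final: 63.600 0.219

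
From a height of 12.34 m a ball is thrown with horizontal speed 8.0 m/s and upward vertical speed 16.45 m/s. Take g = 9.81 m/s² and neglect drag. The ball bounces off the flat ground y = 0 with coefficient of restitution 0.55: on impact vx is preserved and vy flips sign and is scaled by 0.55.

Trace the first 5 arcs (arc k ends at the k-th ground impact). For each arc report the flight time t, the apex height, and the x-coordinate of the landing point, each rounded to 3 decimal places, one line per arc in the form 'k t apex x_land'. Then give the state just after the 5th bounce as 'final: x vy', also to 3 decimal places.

Arc 1: start y=12.340, vy=16.450 → t=3.985, apex=26.132, x_land=31.880, impact vy=-22.643
  bounce: vy ← 0.55·22.643 = 12.454
Arc 2: start y=0.000, vy=12.454 → t=2.539, apex=7.905, x_land=52.192, impact vy=-12.454
  bounce: vy ← 0.55·12.454 = 6.850
Arc 3: start y=0.000, vy=6.850 → t=1.396, apex=2.391, x_land=63.364, impact vy=-6.850
  bounce: vy ← 0.55·6.850 = 3.767
Arc 4: start y=0.000, vy=3.767 → t=0.768, apex=0.723, x_land=69.508, impact vy=-3.767
  bounce: vy ← 0.55·3.767 = 2.072
Arc 5: start y=0.000, vy=2.072 → t=0.422, apex=0.219, x_land=72.887, impact vy=-2.072
  bounce: vy ← 0.55·2.072 = 1.140

1 3.985 26.132 31.880
2 2.539 7.905 52.192
3 1.396 2.391 63.364
4 0.768 0.723 69.508
5 0.422 0.219 72.887
final: 72.887 1.140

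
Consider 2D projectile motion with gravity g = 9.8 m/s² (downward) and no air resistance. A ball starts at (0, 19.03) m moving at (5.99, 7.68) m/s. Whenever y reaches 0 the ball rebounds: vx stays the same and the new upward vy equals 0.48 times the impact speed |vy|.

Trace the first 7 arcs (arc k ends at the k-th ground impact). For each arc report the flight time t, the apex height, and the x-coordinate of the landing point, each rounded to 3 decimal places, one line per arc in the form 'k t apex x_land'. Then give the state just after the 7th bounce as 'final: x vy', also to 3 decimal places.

Arc 1: start y=19.030, vy=7.680 → t=2.904, apex=22.039, x_land=17.398, impact vy=-20.784
  bounce: vy ← 0.48·20.784 = 9.976
Arc 2: start y=0.000, vy=9.976 → t=2.036, apex=5.078, x_land=29.593, impact vy=-9.976
  bounce: vy ← 0.48·9.976 = 4.789
Arc 3: start y=0.000, vy=4.789 → t=0.977, apex=1.170, x_land=35.447, impact vy=-4.789
  bounce: vy ← 0.48·4.789 = 2.299
Arc 4: start y=0.000, vy=2.299 → t=0.469, apex=0.270, x_land=38.257, impact vy=-2.299
  bounce: vy ← 0.48·2.299 = 1.103
Arc 5: start y=0.000, vy=1.103 → t=0.225, apex=0.062, x_land=39.606, impact vy=-1.103
  bounce: vy ← 0.48·1.103 = 0.530
Arc 6: start y=0.000, vy=0.530 → t=0.108, apex=0.014, x_land=40.253, impact vy=-0.530
  bounce: vy ← 0.48·0.530 = 0.254
Arc 7: start y=0.000, vy=0.254 → t=0.052, apex=0.003, x_land=40.564, impact vy=-0.254
  bounce: vy ← 0.48·0.254 = 0.122

1 2.904 22.039 17.398
2 2.036 5.078 29.593
3 0.977 1.170 35.447
4 0.469 0.270 38.257
5 0.225 0.062 39.606
6 0.108 0.014 40.253
7 0.052 0.003 40.564
final: 40.564 0.122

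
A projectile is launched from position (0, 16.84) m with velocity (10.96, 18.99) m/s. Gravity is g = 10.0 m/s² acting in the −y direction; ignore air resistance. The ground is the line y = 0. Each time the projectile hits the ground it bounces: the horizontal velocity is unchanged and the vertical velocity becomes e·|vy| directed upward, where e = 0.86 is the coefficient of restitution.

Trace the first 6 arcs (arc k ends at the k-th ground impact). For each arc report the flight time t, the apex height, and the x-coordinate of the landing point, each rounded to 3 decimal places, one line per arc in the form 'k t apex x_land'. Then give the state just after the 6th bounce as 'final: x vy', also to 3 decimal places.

1 4.540 34.871 49.757
2 4.542 25.791 99.541
3 3.906 19.075 142.354
4 3.359 14.108 179.174
5 2.889 10.434 210.840
6 2.485 7.717 238.072
final: 238.072 10.684

Arc 1: start y=16.840, vy=18.990 → t=4.540, apex=34.871, x_land=49.757, impact vy=-26.409
  bounce: vy ← 0.86·26.409 = 22.711
Arc 2: start y=0.000, vy=22.711 → t=4.542, apex=25.791, x_land=99.541, impact vy=-22.711
  bounce: vy ← 0.86·22.711 = 19.532
Arc 3: start y=0.000, vy=19.532 → t=3.906, apex=19.075, x_land=142.354, impact vy=-19.532
  bounce: vy ← 0.86·19.532 = 16.797
Arc 4: start y=0.000, vy=16.797 → t=3.359, apex=14.108, x_land=179.174, impact vy=-16.797
  bounce: vy ← 0.86·16.797 = 14.446
Arc 5: start y=0.000, vy=14.446 → t=2.889, apex=10.434, x_land=210.840, impact vy=-14.446
  bounce: vy ← 0.86·14.446 = 12.423
Arc 6: start y=0.000, vy=12.423 → t=2.485, apex=7.717, x_land=238.072, impact vy=-12.423
  bounce: vy ← 0.86·12.423 = 10.684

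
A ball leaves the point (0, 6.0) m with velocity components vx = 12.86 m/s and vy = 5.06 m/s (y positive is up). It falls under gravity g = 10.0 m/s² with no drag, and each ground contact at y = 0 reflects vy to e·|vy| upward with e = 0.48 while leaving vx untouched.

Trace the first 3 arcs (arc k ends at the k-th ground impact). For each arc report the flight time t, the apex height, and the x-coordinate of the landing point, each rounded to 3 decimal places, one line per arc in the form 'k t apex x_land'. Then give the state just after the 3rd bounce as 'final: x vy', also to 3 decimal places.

Arc 1: start y=6.000, vy=5.060 → t=1.713, apex=7.280, x_land=22.025, impact vy=-12.067
  bounce: vy ← 0.48·12.067 = 5.792
Arc 2: start y=0.000, vy=5.792 → t=1.158, apex=1.677, x_land=36.922, impact vy=-5.792
  bounce: vy ← 0.48·5.792 = 2.780
Arc 3: start y=0.000, vy=2.780 → t=0.556, apex=0.386, x_land=44.072, impact vy=-2.780
  bounce: vy ← 0.48·2.780 = 1.334

1 1.713 7.280 22.025
2 1.158 1.677 36.922
3 0.556 0.386 44.072
final: 44.072 1.334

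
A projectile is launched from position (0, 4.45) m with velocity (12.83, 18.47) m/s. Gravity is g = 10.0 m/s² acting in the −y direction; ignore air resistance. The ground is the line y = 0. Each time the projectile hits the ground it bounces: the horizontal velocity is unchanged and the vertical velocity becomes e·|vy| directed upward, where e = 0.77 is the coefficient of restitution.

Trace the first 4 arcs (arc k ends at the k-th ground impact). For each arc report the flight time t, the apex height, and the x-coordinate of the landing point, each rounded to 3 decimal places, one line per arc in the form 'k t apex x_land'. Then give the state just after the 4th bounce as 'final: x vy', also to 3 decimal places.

Arc 1: start y=4.450, vy=18.470 → t=3.921, apex=21.507, x_land=50.306, impact vy=-20.740
  bounce: vy ← 0.77·20.740 = 15.970
Arc 2: start y=0.000, vy=15.970 → t=3.194, apex=12.752, x_land=91.284, impact vy=-15.970
  bounce: vy ← 0.77·15.970 = 12.297
Arc 3: start y=0.000, vy=12.297 → t=2.459, apex=7.560, x_land=122.838, impact vy=-12.297
  bounce: vy ← 0.77·12.297 = 9.468
Arc 4: start y=0.000, vy=9.468 → t=1.894, apex=4.483, x_land=147.134, impact vy=-9.468
  bounce: vy ← 0.77·9.468 = 7.291

1 3.921 21.507 50.306
2 3.194 12.752 91.284
3 2.459 7.560 122.838
4 1.894 4.483 147.134
final: 147.134 7.291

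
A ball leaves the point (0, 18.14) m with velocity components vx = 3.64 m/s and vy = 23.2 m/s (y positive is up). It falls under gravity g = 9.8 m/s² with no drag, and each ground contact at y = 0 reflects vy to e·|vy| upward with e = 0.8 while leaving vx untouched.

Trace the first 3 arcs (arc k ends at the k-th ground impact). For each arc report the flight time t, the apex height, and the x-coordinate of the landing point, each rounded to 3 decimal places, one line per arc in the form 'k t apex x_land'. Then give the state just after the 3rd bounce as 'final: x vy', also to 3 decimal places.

1 5.418 45.601 19.721
2 4.881 29.185 37.488
3 3.905 18.678 51.702
final: 51.702 15.307

Arc 1: start y=18.140, vy=23.200 → t=5.418, apex=45.601, x_land=19.721, impact vy=-29.896
  bounce: vy ← 0.8·29.896 = 23.917
Arc 2: start y=0.000, vy=23.917 → t=4.881, apex=29.185, x_land=37.488, impact vy=-23.917
  bounce: vy ← 0.8·23.917 = 19.134
Arc 3: start y=0.000, vy=19.134 → t=3.905, apex=18.678, x_land=51.702, impact vy=-19.134
  bounce: vy ← 0.8·19.134 = 15.307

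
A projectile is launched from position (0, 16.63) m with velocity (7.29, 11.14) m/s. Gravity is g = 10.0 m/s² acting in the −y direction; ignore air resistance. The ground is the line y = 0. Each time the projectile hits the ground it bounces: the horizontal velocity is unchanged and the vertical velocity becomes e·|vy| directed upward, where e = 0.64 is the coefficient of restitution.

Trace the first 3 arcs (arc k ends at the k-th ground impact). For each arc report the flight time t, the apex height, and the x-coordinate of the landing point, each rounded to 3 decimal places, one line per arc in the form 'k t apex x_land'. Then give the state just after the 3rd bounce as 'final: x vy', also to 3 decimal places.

1 3.251 22.835 23.700
2 2.735 9.353 43.641
3 1.751 3.831 56.404
final: 56.404 5.602

Arc 1: start y=16.630, vy=11.140 → t=3.251, apex=22.835, x_land=23.700, impact vy=-21.371
  bounce: vy ← 0.64·21.371 = 13.677
Arc 2: start y=0.000, vy=13.677 → t=2.735, apex=9.353, x_land=43.641, impact vy=-13.677
  bounce: vy ← 0.64·13.677 = 8.753
Arc 3: start y=0.000, vy=8.753 → t=1.751, apex=3.831, x_land=56.404, impact vy=-8.753
  bounce: vy ← 0.64·8.753 = 5.602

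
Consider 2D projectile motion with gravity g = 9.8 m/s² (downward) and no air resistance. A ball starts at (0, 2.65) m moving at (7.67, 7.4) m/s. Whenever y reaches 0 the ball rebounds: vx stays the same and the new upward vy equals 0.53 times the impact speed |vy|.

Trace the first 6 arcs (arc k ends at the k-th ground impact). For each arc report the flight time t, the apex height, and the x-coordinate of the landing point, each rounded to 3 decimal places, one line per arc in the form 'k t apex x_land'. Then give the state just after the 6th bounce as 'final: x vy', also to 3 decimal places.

1 1.809 5.444 13.876
2 1.117 1.529 22.446
3 0.592 0.430 26.987
4 0.314 0.121 29.395
5 0.166 0.034 30.670
6 0.088 0.010 31.347
final: 31.347 0.229

Arc 1: start y=2.650, vy=7.400 → t=1.809, apex=5.444, x_land=13.876, impact vy=-10.330
  bounce: vy ← 0.53·10.330 = 5.475
Arc 2: start y=0.000, vy=5.475 → t=1.117, apex=1.529, x_land=22.446, impact vy=-5.475
  bounce: vy ← 0.53·5.475 = 2.902
Arc 3: start y=0.000, vy=2.902 → t=0.592, apex=0.430, x_land=26.987, impact vy=-2.902
  bounce: vy ← 0.53·2.902 = 1.538
Arc 4: start y=0.000, vy=1.538 → t=0.314, apex=0.121, x_land=29.395, impact vy=-1.538
  bounce: vy ← 0.53·1.538 = 0.815
Arc 5: start y=0.000, vy=0.815 → t=0.166, apex=0.034, x_land=30.670, impact vy=-0.815
  bounce: vy ← 0.53·0.815 = 0.432
Arc 6: start y=0.000, vy=0.432 → t=0.088, apex=0.010, x_land=31.347, impact vy=-0.432
  bounce: vy ← 0.53·0.432 = 0.229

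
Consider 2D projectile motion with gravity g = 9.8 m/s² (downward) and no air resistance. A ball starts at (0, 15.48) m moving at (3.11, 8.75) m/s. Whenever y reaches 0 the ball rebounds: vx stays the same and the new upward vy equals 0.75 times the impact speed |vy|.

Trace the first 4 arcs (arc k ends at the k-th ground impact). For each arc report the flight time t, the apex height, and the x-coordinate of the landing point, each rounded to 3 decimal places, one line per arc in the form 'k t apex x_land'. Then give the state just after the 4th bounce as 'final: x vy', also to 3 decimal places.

1 2.882 19.386 8.963
2 2.984 10.905 18.242
3 2.238 6.134 25.201
4 1.678 3.450 30.420
final: 30.420 6.168

Arc 1: start y=15.480, vy=8.750 → t=2.882, apex=19.386, x_land=8.963, impact vy=-19.493
  bounce: vy ← 0.75·19.493 = 14.620
Arc 2: start y=0.000, vy=14.620 → t=2.984, apex=10.905, x_land=18.242, impact vy=-14.620
  bounce: vy ← 0.75·14.620 = 10.965
Arc 3: start y=0.000, vy=10.965 → t=2.238, apex=6.134, x_land=25.201, impact vy=-10.965
  bounce: vy ← 0.75·10.965 = 8.224
Arc 4: start y=0.000, vy=8.224 → t=1.678, apex=3.450, x_land=30.420, impact vy=-8.224
  bounce: vy ← 0.75·8.224 = 6.168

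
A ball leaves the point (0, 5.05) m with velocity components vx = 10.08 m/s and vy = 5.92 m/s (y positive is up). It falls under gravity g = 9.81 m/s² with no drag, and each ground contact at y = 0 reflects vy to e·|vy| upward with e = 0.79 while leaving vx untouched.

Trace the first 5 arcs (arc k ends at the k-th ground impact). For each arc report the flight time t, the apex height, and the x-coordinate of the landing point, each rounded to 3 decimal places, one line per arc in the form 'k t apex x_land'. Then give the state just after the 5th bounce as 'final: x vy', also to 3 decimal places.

1 1.784 6.836 17.983
2 1.865 4.267 36.785
3 1.474 2.663 51.639
4 1.164 1.662 63.373
5 0.920 1.037 72.643
final: 72.643 3.564

Arc 1: start y=5.050, vy=5.920 → t=1.784, apex=6.836, x_land=17.983, impact vy=-11.581
  bounce: vy ← 0.79·11.581 = 9.149
Arc 2: start y=0.000, vy=9.149 → t=1.865, apex=4.267, x_land=36.785, impact vy=-9.149
  bounce: vy ← 0.79·9.149 = 7.228
Arc 3: start y=0.000, vy=7.228 → t=1.474, apex=2.663, x_land=51.639, impact vy=-7.228
  bounce: vy ← 0.79·7.228 = 5.710
Arc 4: start y=0.000, vy=5.710 → t=1.164, apex=1.662, x_land=63.373, impact vy=-5.710
  bounce: vy ← 0.79·5.710 = 4.511
Arc 5: start y=0.000, vy=4.511 → t=0.920, apex=1.037, x_land=72.643, impact vy=-4.511
  bounce: vy ← 0.79·4.511 = 3.564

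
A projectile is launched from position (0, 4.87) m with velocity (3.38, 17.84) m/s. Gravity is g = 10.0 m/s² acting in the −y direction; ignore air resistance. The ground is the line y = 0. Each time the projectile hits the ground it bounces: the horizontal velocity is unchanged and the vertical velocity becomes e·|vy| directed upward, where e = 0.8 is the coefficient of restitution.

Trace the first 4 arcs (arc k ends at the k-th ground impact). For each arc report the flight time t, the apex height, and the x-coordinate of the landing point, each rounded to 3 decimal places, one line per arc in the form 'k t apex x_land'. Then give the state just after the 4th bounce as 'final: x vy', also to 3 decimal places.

Arc 1: start y=4.870, vy=17.840 → t=3.823, apex=20.783, x_land=12.921, impact vy=-20.388
  bounce: vy ← 0.8·20.388 = 16.310
Arc 2: start y=0.000, vy=16.310 → t=3.262, apex=13.301, x_land=23.947, impact vy=-16.310
  bounce: vy ← 0.8·16.310 = 13.048
Arc 3: start y=0.000, vy=13.048 → t=2.610, apex=8.513, x_land=32.767, impact vy=-13.048
  bounce: vy ← 0.8·13.048 = 10.439
Arc 4: start y=0.000, vy=10.439 → t=2.088, apex=5.448, x_land=39.824, impact vy=-10.439
  bounce: vy ← 0.8·10.439 = 8.351

1 3.823 20.783 12.921
2 3.262 13.301 23.947
3 2.610 8.513 32.767
4 2.088 5.448 39.824
final: 39.824 8.351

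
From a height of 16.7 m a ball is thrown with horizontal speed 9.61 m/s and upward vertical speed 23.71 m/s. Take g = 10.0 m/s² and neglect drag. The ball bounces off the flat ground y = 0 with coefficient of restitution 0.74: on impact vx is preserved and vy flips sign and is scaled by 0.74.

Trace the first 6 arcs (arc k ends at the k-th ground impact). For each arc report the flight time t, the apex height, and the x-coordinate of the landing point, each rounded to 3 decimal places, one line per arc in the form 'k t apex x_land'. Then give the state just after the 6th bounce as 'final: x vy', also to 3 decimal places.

1 5.365 44.808 51.554
2 4.431 24.537 94.131
3 3.279 13.436 125.638
4 2.426 7.358 148.954
5 1.795 4.029 166.207
6 1.329 2.206 178.975
final: 178.975 4.916

Arc 1: start y=16.700, vy=23.710 → t=5.365, apex=44.808, x_land=51.554, impact vy=-29.936
  bounce: vy ← 0.74·29.936 = 22.153
Arc 2: start y=0.000, vy=22.153 → t=4.431, apex=24.537, x_land=94.131, impact vy=-22.153
  bounce: vy ← 0.74·22.153 = 16.393
Arc 3: start y=0.000, vy=16.393 → t=3.279, apex=13.436, x_land=125.638, impact vy=-16.393
  bounce: vy ← 0.74·16.393 = 12.131
Arc 4: start y=0.000, vy=12.131 → t=2.426, apex=7.358, x_land=148.954, impact vy=-12.131
  bounce: vy ← 0.74·12.131 = 8.977
Arc 5: start y=0.000, vy=8.977 → t=1.795, apex=4.029, x_land=166.207, impact vy=-8.977
  bounce: vy ← 0.74·8.977 = 6.643
Arc 6: start y=0.000, vy=6.643 → t=1.329, apex=2.206, x_land=178.975, impact vy=-6.643
  bounce: vy ← 0.74·6.643 = 4.916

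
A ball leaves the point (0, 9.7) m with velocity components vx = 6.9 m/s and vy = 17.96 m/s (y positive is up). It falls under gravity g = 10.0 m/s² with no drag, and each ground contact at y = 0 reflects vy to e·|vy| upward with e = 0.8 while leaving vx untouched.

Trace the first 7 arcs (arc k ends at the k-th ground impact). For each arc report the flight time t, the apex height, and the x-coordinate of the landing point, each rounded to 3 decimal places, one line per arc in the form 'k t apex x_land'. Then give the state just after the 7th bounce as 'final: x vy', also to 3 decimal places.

1 4.069 25.828 28.075
2 3.636 16.530 53.166
3 2.909 10.579 73.240
4 2.327 6.771 89.298
5 1.862 4.333 102.145
6 1.490 2.773 112.423
7 1.192 1.775 120.645
final: 120.645 4.766

Arc 1: start y=9.700, vy=17.960 → t=4.069, apex=25.828, x_land=28.075, impact vy=-22.728
  bounce: vy ← 0.8·22.728 = 18.182
Arc 2: start y=0.000, vy=18.182 → t=3.636, apex=16.530, x_land=53.166, impact vy=-18.182
  bounce: vy ← 0.8·18.182 = 14.546
Arc 3: start y=0.000, vy=14.546 → t=2.909, apex=10.579, x_land=73.240, impact vy=-14.546
  bounce: vy ← 0.8·14.546 = 11.637
Arc 4: start y=0.000, vy=11.637 → t=2.327, apex=6.771, x_land=89.298, impact vy=-11.637
  bounce: vy ← 0.8·11.637 = 9.309
Arc 5: start y=0.000, vy=9.309 → t=1.862, apex=4.333, x_land=102.145, impact vy=-9.309
  bounce: vy ← 0.8·9.309 = 7.448
Arc 6: start y=0.000, vy=7.448 → t=1.490, apex=2.773, x_land=112.423, impact vy=-7.448
  bounce: vy ← 0.8·7.448 = 5.958
Arc 7: start y=0.000, vy=5.958 → t=1.192, apex=1.775, x_land=120.645, impact vy=-5.958
  bounce: vy ← 0.8·5.958 = 4.766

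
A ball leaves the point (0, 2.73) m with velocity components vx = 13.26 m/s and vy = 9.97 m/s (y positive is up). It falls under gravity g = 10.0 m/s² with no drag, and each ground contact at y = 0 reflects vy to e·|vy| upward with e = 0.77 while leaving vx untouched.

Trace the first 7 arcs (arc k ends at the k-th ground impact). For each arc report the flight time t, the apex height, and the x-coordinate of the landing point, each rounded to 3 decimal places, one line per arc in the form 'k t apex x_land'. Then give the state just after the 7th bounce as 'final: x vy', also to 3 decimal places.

1 2.238 7.700 29.675
2 1.911 4.565 55.017
3 1.472 2.707 74.529
4 1.133 1.605 89.554
5 0.872 0.952 101.123
6 0.672 0.564 110.031
7 0.517 0.334 116.891
final: 116.891 1.992

Arc 1: start y=2.730, vy=9.970 → t=2.238, apex=7.700, x_land=29.675, impact vy=-12.410
  bounce: vy ← 0.77·12.410 = 9.555
Arc 2: start y=0.000, vy=9.555 → t=1.911, apex=4.565, x_land=55.017, impact vy=-9.555
  bounce: vy ← 0.77·9.555 = 7.358
Arc 3: start y=0.000, vy=7.358 → t=1.472, apex=2.707, x_land=74.529, impact vy=-7.358
  bounce: vy ← 0.77·7.358 = 5.665
Arc 4: start y=0.000, vy=5.665 → t=1.133, apex=1.605, x_land=89.554, impact vy=-5.665
  bounce: vy ← 0.77·5.665 = 4.362
Arc 5: start y=0.000, vy=4.362 → t=0.872, apex=0.952, x_land=101.123, impact vy=-4.362
  bounce: vy ← 0.77·4.362 = 3.359
Arc 6: start y=0.000, vy=3.359 → t=0.672, apex=0.564, x_land=110.031, impact vy=-3.359
  bounce: vy ← 0.77·3.359 = 2.586
Arc 7: start y=0.000, vy=2.586 → t=0.517, apex=0.334, x_land=116.891, impact vy=-2.586
  bounce: vy ← 0.77·2.586 = 1.992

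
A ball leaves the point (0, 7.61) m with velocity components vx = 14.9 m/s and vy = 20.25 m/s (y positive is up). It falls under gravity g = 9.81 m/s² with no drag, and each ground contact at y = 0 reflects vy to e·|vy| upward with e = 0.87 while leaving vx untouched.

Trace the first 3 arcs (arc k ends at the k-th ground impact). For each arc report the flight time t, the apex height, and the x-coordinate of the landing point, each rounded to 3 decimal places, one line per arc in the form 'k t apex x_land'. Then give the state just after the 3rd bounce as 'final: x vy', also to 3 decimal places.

Arc 1: start y=7.610, vy=20.250 → t=4.475, apex=28.510, x_land=66.679, impact vy=-23.651
  bounce: vy ← 0.87·23.651 = 20.576
Arc 2: start y=0.000, vy=20.576 → t=4.195, apex=21.579, x_land=129.185, impact vy=-20.576
  bounce: vy ← 0.87·20.576 = 17.901
Arc 3: start y=0.000, vy=17.901 → t=3.650, apex=16.333, x_land=183.564, impact vy=-17.901
  bounce: vy ← 0.87·17.901 = 15.574

1 4.475 28.510 66.679
2 4.195 21.579 129.185
3 3.650 16.333 183.564
final: 183.564 15.574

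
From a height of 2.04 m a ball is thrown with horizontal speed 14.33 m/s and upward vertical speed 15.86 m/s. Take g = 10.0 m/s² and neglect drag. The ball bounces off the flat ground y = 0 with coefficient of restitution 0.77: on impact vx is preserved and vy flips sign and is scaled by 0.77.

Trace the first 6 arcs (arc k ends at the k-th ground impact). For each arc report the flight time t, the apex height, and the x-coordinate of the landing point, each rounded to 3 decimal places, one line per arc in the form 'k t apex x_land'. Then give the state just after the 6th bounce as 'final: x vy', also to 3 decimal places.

1 3.296 14.617 47.229
2 2.633 8.666 84.961
3 2.027 5.138 114.015
4 1.561 3.047 136.386
5 1.202 1.806 153.612
6 0.926 1.071 166.876
final: 166.876 3.564

Arc 1: start y=2.040, vy=15.860 → t=3.296, apex=14.617, x_land=47.229, impact vy=-17.098
  bounce: vy ← 0.77·17.098 = 13.165
Arc 2: start y=0.000, vy=13.165 → t=2.633, apex=8.666, x_land=84.961, impact vy=-13.165
  bounce: vy ← 0.77·13.165 = 10.137
Arc 3: start y=0.000, vy=10.137 → t=2.027, apex=5.138, x_land=114.015, impact vy=-10.137
  bounce: vy ← 0.77·10.137 = 7.806
Arc 4: start y=0.000, vy=7.806 → t=1.561, apex=3.047, x_land=136.386, impact vy=-7.806
  bounce: vy ← 0.77·7.806 = 6.010
Arc 5: start y=0.000, vy=6.010 → t=1.202, apex=1.806, x_land=153.612, impact vy=-6.010
  bounce: vy ← 0.77·6.010 = 4.628
Arc 6: start y=0.000, vy=4.628 → t=0.926, apex=1.071, x_land=166.876, impact vy=-4.628
  bounce: vy ← 0.77·4.628 = 3.564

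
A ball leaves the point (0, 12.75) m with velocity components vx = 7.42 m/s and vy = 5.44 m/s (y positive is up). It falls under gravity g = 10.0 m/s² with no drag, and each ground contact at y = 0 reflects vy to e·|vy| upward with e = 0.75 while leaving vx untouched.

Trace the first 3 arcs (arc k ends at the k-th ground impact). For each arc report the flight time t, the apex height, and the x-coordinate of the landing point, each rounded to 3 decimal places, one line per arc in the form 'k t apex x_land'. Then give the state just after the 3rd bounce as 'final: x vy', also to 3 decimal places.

1 2.231 14.230 16.554
2 2.530 8.004 35.330
3 1.898 4.502 49.412
final: 49.412 7.117

Arc 1: start y=12.750, vy=5.440 → t=2.231, apex=14.230, x_land=16.554, impact vy=-16.870
  bounce: vy ← 0.75·16.870 = 12.652
Arc 2: start y=0.000, vy=12.652 → t=2.530, apex=8.004, x_land=35.330, impact vy=-12.652
  bounce: vy ← 0.75·12.652 = 9.489
Arc 3: start y=0.000, vy=9.489 → t=1.898, apex=4.502, x_land=49.412, impact vy=-9.489
  bounce: vy ← 0.75·9.489 = 7.117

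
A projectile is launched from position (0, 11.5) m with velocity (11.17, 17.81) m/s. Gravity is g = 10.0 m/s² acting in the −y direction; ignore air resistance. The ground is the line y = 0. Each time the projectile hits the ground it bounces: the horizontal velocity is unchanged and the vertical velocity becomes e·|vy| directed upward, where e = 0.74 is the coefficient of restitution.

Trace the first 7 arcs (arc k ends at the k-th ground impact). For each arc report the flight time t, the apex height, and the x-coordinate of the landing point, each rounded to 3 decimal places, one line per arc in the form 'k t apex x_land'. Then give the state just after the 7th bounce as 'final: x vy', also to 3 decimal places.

Arc 1: start y=11.500, vy=17.810 → t=4.120, apex=27.360, x_land=46.023, impact vy=-23.392
  bounce: vy ← 0.74·23.392 = 17.310
Arc 2: start y=0.000, vy=17.310 → t=3.462, apex=14.982, x_land=84.694, impact vy=-17.310
  bounce: vy ← 0.74·17.310 = 12.810
Arc 3: start y=0.000, vy=12.810 → t=2.562, apex=8.204, x_land=113.311, impact vy=-12.810
  bounce: vy ← 0.74·12.810 = 9.479
Arc 4: start y=0.000, vy=9.479 → t=1.896, apex=4.493, x_land=134.487, impact vy=-9.479
  bounce: vy ← 0.74·9.479 = 7.015
Arc 5: start y=0.000, vy=7.015 → t=1.403, apex=2.460, x_land=150.157, impact vy=-7.015
  bounce: vy ← 0.74·7.015 = 5.191
Arc 6: start y=0.000, vy=5.191 → t=1.038, apex=1.347, x_land=161.753, impact vy=-5.191
  bounce: vy ← 0.74·5.191 = 3.841
Arc 7: start y=0.000, vy=3.841 → t=0.768, apex=0.738, x_land=170.335, impact vy=-3.841
  bounce: vy ← 0.74·3.841 = 2.842

1 4.120 27.360 46.023
2 3.462 14.982 84.694
3 2.562 8.204 113.311
4 1.896 4.493 134.487
5 1.403 2.460 150.157
6 1.038 1.347 161.753
7 0.768 0.738 170.335
final: 170.335 2.842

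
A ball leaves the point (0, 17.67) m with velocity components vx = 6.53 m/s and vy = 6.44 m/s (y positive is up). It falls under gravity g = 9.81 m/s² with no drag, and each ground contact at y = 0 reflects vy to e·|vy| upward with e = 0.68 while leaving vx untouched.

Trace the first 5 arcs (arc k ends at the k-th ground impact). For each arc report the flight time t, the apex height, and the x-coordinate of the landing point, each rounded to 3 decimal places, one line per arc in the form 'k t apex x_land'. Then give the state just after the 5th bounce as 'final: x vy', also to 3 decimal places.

1 2.665 19.784 17.401
2 2.731 9.148 35.237
3 1.857 4.230 47.365
4 1.263 1.956 55.612
5 0.859 0.904 61.220
final: 61.220 2.865

Arc 1: start y=17.670, vy=6.440 → t=2.665, apex=19.784, x_land=17.401, impact vy=-19.702
  bounce: vy ← 0.68·19.702 = 13.397
Arc 2: start y=0.000, vy=13.397 → t=2.731, apex=9.148, x_land=35.237, impact vy=-13.397
  bounce: vy ← 0.68·13.397 = 9.110
Arc 3: start y=0.000, vy=9.110 → t=1.857, apex=4.230, x_land=47.365, impact vy=-9.110
  bounce: vy ← 0.68·9.110 = 6.195
Arc 4: start y=0.000, vy=6.195 → t=1.263, apex=1.956, x_land=55.612, impact vy=-6.195
  bounce: vy ← 0.68·6.195 = 4.213
Arc 5: start y=0.000, vy=4.213 → t=0.859, apex=0.904, x_land=61.220, impact vy=-4.213
  bounce: vy ← 0.68·4.213 = 2.865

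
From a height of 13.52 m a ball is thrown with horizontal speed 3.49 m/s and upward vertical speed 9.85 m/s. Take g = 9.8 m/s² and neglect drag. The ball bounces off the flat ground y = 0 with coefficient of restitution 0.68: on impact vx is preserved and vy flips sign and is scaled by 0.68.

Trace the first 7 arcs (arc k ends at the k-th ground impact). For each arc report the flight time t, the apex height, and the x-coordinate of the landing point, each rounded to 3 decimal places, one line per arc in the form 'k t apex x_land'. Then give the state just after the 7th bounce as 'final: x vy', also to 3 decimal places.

1 2.947 18.470 10.284
2 2.640 8.541 19.499
3 1.795 3.949 25.765
4 1.221 1.826 30.026
5 0.830 0.844 32.924
6 0.565 0.390 34.894
7 0.384 0.181 36.234
final: 36.234 1.279

Arc 1: start y=13.520, vy=9.850 → t=2.947, apex=18.470, x_land=10.284, impact vy=-19.027
  bounce: vy ← 0.68·19.027 = 12.938
Arc 2: start y=0.000, vy=12.938 → t=2.640, apex=8.541, x_land=19.499, impact vy=-12.938
  bounce: vy ← 0.68·12.938 = 8.798
Arc 3: start y=0.000, vy=8.798 → t=1.795, apex=3.949, x_land=25.765, impact vy=-8.798
  bounce: vy ← 0.68·8.798 = 5.983
Arc 4: start y=0.000, vy=5.983 → t=1.221, apex=1.826, x_land=30.026, impact vy=-5.983
  bounce: vy ← 0.68·5.983 = 4.068
Arc 5: start y=0.000, vy=4.068 → t=0.830, apex=0.844, x_land=32.924, impact vy=-4.068
  bounce: vy ← 0.68·4.068 = 2.766
Arc 6: start y=0.000, vy=2.766 → t=0.565, apex=0.390, x_land=34.894, impact vy=-2.766
  bounce: vy ← 0.68·2.766 = 1.881
Arc 7: start y=0.000, vy=1.881 → t=0.384, apex=0.181, x_land=36.234, impact vy=-1.881
  bounce: vy ← 0.68·1.881 = 1.279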